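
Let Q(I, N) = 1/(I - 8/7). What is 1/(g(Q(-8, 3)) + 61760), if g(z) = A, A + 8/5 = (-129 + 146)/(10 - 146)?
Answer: 40/2470331 ≈ 1.6192e-5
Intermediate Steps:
A = -69/40 (A = -8/5 + (-129 + 146)/(10 - 146) = -8/5 + 17/(-136) = -8/5 + 17*(-1/136) = -8/5 - ⅛ = -69/40 ≈ -1.7250)
Q(I, N) = 1/(-8/7 + I) (Q(I, N) = 1/(I - 8*⅐) = 1/(I - 8/7) = 1/(-8/7 + I))
g(z) = -69/40
1/(g(Q(-8, 3)) + 61760) = 1/(-69/40 + 61760) = 1/(2470331/40) = 40/2470331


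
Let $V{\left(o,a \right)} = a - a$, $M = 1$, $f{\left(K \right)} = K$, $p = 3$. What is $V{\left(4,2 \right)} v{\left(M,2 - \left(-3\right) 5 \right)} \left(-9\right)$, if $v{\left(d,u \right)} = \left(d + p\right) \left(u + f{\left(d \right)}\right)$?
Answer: $0$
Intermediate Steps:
$v{\left(d,u \right)} = \left(3 + d\right) \left(d + u\right)$ ($v{\left(d,u \right)} = \left(d + 3\right) \left(u + d\right) = \left(3 + d\right) \left(d + u\right)$)
$V{\left(o,a \right)} = 0$
$V{\left(4,2 \right)} v{\left(M,2 - \left(-3\right) 5 \right)} \left(-9\right) = 0 \left(1^{2} + 3 \cdot 1 + 3 \left(2 - \left(-3\right) 5\right) + 1 \left(2 - \left(-3\right) 5\right)\right) \left(-9\right) = 0 \left(1 + 3 + 3 \left(2 - -15\right) + 1 \left(2 - -15\right)\right) \left(-9\right) = 0 \left(1 + 3 + 3 \left(2 + 15\right) + 1 \left(2 + 15\right)\right) \left(-9\right) = 0 \left(1 + 3 + 3 \cdot 17 + 1 \cdot 17\right) \left(-9\right) = 0 \left(1 + 3 + 51 + 17\right) \left(-9\right) = 0 \cdot 72 \left(-9\right) = 0 \left(-9\right) = 0$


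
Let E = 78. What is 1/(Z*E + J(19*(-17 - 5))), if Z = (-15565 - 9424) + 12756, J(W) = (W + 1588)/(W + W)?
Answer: -418/398845317 ≈ -1.0480e-6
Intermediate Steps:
J(W) = (1588 + W)/(2*W) (J(W) = (1588 + W)/((2*W)) = (1588 + W)*(1/(2*W)) = (1588 + W)/(2*W))
Z = -12233 (Z = -24989 + 12756 = -12233)
1/(Z*E + J(19*(-17 - 5))) = 1/(-12233*78 + (1588 + 19*(-17 - 5))/(2*((19*(-17 - 5))))) = 1/(-954174 + (1588 + 19*(-22))/(2*((19*(-22))))) = 1/(-954174 + (½)*(1588 - 418)/(-418)) = 1/(-954174 + (½)*(-1/418)*1170) = 1/(-954174 - 585/418) = 1/(-398845317/418) = -418/398845317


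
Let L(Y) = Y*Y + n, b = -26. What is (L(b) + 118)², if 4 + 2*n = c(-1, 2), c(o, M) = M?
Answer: 628849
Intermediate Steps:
n = -1 (n = -2 + (½)*2 = -2 + 1 = -1)
L(Y) = -1 + Y² (L(Y) = Y*Y - 1 = Y² - 1 = -1 + Y²)
(L(b) + 118)² = ((-1 + (-26)²) + 118)² = ((-1 + 676) + 118)² = (675 + 118)² = 793² = 628849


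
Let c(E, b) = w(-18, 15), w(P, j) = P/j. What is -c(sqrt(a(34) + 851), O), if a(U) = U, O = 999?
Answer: 6/5 ≈ 1.2000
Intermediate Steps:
c(E, b) = -6/5 (c(E, b) = -18/15 = -18*1/15 = -6/5)
-c(sqrt(a(34) + 851), O) = -1*(-6/5) = 6/5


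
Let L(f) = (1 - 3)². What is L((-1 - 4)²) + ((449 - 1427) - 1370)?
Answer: -2344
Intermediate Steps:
L(f) = 4 (L(f) = (-2)² = 4)
L((-1 - 4)²) + ((449 - 1427) - 1370) = 4 + ((449 - 1427) - 1370) = 4 + (-978 - 1370) = 4 - 2348 = -2344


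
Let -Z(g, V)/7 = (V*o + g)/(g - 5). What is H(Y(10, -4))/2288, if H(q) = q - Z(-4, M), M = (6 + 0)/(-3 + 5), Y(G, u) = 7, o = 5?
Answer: -7/10296 ≈ -0.00067988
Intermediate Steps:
M = 3 (M = 6/2 = 6*(½) = 3)
Z(g, V) = -7*(g + 5*V)/(-5 + g) (Z(g, V) = -7*(V*5 + g)/(g - 5) = -7*(5*V + g)/(-5 + g) = -7*(g + 5*V)/(-5 + g))
H(q) = -77/9 + q (H(q) = q - 7*(-1*(-4) - 5*3)/(-5 - 4) = q - 7*(4 - 15)/(-9) = q - 7*(-1)*(-11)/9 = q - 1*77/9 = q - 77/9 = -77/9 + q)
H(Y(10, -4))/2288 = (-77/9 + 7)/2288 = -14/9*1/2288 = -7/10296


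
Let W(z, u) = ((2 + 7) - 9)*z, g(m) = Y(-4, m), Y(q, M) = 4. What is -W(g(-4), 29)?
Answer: 0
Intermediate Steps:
g(m) = 4
W(z, u) = 0 (W(z, u) = (9 - 9)*z = 0*z = 0)
-W(g(-4), 29) = -1*0 = 0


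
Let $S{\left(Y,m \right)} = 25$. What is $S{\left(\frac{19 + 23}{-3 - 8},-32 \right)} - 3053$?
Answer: $-3028$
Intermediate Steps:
$S{\left(\frac{19 + 23}{-3 - 8},-32 \right)} - 3053 = 25 - 3053 = -3028$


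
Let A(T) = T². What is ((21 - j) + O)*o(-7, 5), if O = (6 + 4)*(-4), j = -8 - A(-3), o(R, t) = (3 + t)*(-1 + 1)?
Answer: 0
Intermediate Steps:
o(R, t) = 0 (o(R, t) = (3 + t)*0 = 0)
j = -17 (j = -8 - 1*(-3)² = -8 - 1*9 = -8 - 9 = -17)
O = -40 (O = 10*(-4) = -40)
((21 - j) + O)*o(-7, 5) = ((21 - 1*(-17)) - 40)*0 = ((21 + 17) - 40)*0 = (38 - 40)*0 = -2*0 = 0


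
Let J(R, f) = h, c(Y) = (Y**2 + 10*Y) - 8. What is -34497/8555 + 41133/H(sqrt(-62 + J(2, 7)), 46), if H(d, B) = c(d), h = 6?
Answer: -238079407/864055 - 68555*I*sqrt(14)/808 ≈ -275.54 - 317.46*I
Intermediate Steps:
c(Y) = -8 + Y**2 + 10*Y
J(R, f) = 6
H(d, B) = -8 + d**2 + 10*d
-34497/8555 + 41133/H(sqrt(-62 + J(2, 7)), 46) = -34497/8555 + 41133/(-8 + (sqrt(-62 + 6))**2 + 10*sqrt(-62 + 6)) = -34497*1/8555 + 41133/(-8 + (sqrt(-56))**2 + 10*sqrt(-56)) = -34497/8555 + 41133/(-8 + (2*I*sqrt(14))**2 + 10*(2*I*sqrt(14))) = -34497/8555 + 41133/(-8 - 56 + 20*I*sqrt(14)) = -34497/8555 + 41133/(-64 + 20*I*sqrt(14))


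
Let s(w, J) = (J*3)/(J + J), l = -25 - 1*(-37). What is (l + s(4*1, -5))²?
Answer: 729/4 ≈ 182.25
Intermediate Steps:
l = 12 (l = -25 + 37 = 12)
s(w, J) = 3/2 (s(w, J) = (3*J)/((2*J)) = (3*J)*(1/(2*J)) = 3/2)
(l + s(4*1, -5))² = (12 + 3/2)² = (27/2)² = 729/4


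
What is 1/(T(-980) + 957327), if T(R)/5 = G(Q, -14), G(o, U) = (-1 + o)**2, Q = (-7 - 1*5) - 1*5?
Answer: 1/958947 ≈ 1.0428e-6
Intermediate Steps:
Q = -17 (Q = (-7 - 5) - 5 = -12 - 5 = -17)
T(R) = 1620 (T(R) = 5*(-1 - 17)**2 = 5*(-18)**2 = 5*324 = 1620)
1/(T(-980) + 957327) = 1/(1620 + 957327) = 1/958947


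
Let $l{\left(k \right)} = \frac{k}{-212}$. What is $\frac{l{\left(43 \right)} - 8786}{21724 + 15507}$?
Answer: $- \frac{1862675}{7892972} \approx -0.23599$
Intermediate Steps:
$l{\left(k \right)} = - \frac{k}{212}$ ($l{\left(k \right)} = k \left(- \frac{1}{212}\right) = - \frac{k}{212}$)
$\frac{l{\left(43 \right)} - 8786}{21724 + 15507} = \frac{\left(- \frac{1}{212}\right) 43 - 8786}{21724 + 15507} = \frac{- \frac{43}{212} - 8786}{37231} = \left(- \frac{1862675}{212}\right) \frac{1}{37231} = - \frac{1862675}{7892972}$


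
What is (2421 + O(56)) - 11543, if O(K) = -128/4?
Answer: -9154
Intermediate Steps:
O(K) = -32 (O(K) = -128*1/4 = -32)
(2421 + O(56)) - 11543 = (2421 - 32) - 11543 = 2389 - 11543 = -9154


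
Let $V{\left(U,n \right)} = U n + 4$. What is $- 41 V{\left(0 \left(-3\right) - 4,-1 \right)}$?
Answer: $-328$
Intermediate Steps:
$V{\left(U,n \right)} = 4 + U n$
$- 41 V{\left(0 \left(-3\right) - 4,-1 \right)} = - 41 \left(4 + \left(0 \left(-3\right) - 4\right) \left(-1\right)\right) = - 41 \left(4 + \left(0 - 4\right) \left(-1\right)\right) = - 41 \left(4 - -4\right) = - 41 \left(4 + 4\right) = \left(-41\right) 8 = -328$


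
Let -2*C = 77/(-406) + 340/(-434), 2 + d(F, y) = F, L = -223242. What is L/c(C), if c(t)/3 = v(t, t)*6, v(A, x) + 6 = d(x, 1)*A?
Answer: 23575455931888/12805054389 ≈ 1841.1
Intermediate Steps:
d(F, y) = -2 + F
C = 12247/25172 (C = -(77/(-406) + 340/(-434))/2 = -(77*(-1/406) + 340*(-1/434))/2 = -(-11/58 - 170/217)/2 = -1/2*(-12247/12586) = 12247/25172 ≈ 0.48653)
v(A, x) = -6 + A*(-2 + x) (v(A, x) = -6 + (-2 + x)*A = -6 + A*(-2 + x))
c(t) = -108 + 18*t*(-2 + t) (c(t) = 3*((-6 + t*(-2 + t))*6) = 3*(-36 + 6*t*(-2 + t)) = -108 + 18*t*(-2 + t))
L/c(C) = -223242/(-108 + 18*(12247/25172)*(-2 + 12247/25172)) = -223242/(-108 + 18*(12247/25172)*(-38097/25172)) = -223242/(-108 - 4199165631/316814792) = -223242/(-38415163167/316814792) = -223242*(-316814792/38415163167) = 23575455931888/12805054389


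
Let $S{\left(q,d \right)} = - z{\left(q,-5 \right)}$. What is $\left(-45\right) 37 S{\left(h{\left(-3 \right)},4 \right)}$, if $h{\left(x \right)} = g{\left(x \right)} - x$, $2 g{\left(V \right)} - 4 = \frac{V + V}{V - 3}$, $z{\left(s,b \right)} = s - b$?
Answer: $\frac{34965}{2} \approx 17483.0$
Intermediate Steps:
$g{\left(V \right)} = 2 + \frac{V}{-3 + V}$ ($g{\left(V \right)} = 2 + \frac{\left(V + V\right) \frac{1}{V - 3}}{2} = 2 + \frac{2 V \frac{1}{-3 + V}}{2} = 2 + \frac{V}{-3 + V}$)
$h{\left(x \right)} = - x + \frac{3 \left(-2 + x\right)}{-3 + x}$ ($h{\left(x \right)} = \frac{3 \left(-2 + x\right)}{-3 + x} - x = - x + \frac{3 \left(-2 + x\right)}{-3 + x}$)
$S{\left(q,d \right)} = -5 - q$ ($S{\left(q,d \right)} = - (q - -5) = - (q + 5) = - (5 + q) = -5 - q$)
$\left(-45\right) 37 S{\left(h{\left(-3 \right)},4 \right)} = \left(-45\right) 37 \left(-5 - \frac{-6 - \left(-3\right)^{2} + 6 \left(-3\right)}{-3 - 3}\right) = - 1665 \left(-5 - \frac{-6 - 9 - 18}{-6}\right) = - 1665 \left(-5 - - \frac{-6 - 9 - 18}{6}\right) = - 1665 \left(-5 - \left(- \frac{1}{6}\right) \left(-33\right)\right) = - 1665 \left(-5 - \frac{11}{2}\right) = \left(-1665\right) \left(- \frac{21}{2}\right) = \frac{34965}{2}$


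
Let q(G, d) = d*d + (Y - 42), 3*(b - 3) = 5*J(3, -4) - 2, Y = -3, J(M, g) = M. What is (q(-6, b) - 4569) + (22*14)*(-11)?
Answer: -71534/9 ≈ -7948.2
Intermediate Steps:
b = 22/3 (b = 3 + (5*3 - 2)/3 = 3 + (15 - 2)/3 = 3 + (1/3)*13 = 3 + 13/3 = 22/3 ≈ 7.3333)
q(G, d) = -45 + d**2 (q(G, d) = d*d + (-3 - 42) = d**2 - 45 = -45 + d**2)
(q(-6, b) - 4569) + (22*14)*(-11) = ((-45 + (22/3)**2) - 4569) + (22*14)*(-11) = ((-45 + 484/9) - 4569) + 308*(-11) = (79/9 - 4569) - 3388 = -41042/9 - 3388 = -71534/9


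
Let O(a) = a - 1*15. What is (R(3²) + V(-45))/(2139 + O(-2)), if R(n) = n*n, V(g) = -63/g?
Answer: 206/5305 ≈ 0.038831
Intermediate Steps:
O(a) = -15 + a (O(a) = a - 15 = -15 + a)
R(n) = n²
(R(3²) + V(-45))/(2139 + O(-2)) = ((3²)² - 63/(-45))/(2139 + (-15 - 2)) = (9² - 63*(-1/45))/(2139 - 17) = (81 + 7/5)/2122 = (412/5)*(1/2122) = 206/5305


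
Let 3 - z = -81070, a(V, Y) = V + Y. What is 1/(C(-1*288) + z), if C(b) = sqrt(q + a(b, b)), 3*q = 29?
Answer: 243219/19718495686 - I*sqrt(5097)/19718495686 ≈ 1.2335e-5 - 3.6206e-9*I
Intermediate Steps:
q = 29/3 (q = (1/3)*29 = 29/3 ≈ 9.6667)
z = 81073 (z = 3 - 1*(-81070) = 3 + 81070 = 81073)
C(b) = sqrt(29/3 + 2*b) (C(b) = sqrt(29/3 + (b + b)) = sqrt(29/3 + 2*b))
1/(C(-1*288) + z) = 1/(sqrt(87 + 18*(-1*288))/3 + 81073) = 1/(sqrt(87 + 18*(-288))/3 + 81073) = 1/(sqrt(87 - 5184)/3 + 81073) = 1/(sqrt(-5097)/3 + 81073) = 1/((I*sqrt(5097))/3 + 81073) = 1/(I*sqrt(5097)/3 + 81073) = 1/(81073 + I*sqrt(5097)/3)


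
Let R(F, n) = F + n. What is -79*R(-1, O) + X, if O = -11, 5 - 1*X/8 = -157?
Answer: 2244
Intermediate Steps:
X = 1296 (X = 40 - 8*(-157) = 40 + 1256 = 1296)
-79*R(-1, O) + X = -79*(-1 - 11) + 1296 = -79*(-12) + 1296 = 948 + 1296 = 2244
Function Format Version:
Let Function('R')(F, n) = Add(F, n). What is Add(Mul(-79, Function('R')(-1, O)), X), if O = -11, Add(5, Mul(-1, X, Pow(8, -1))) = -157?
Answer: 2244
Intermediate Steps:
X = 1296 (X = Add(40, Mul(-8, -157)) = Add(40, 1256) = 1296)
Add(Mul(-79, Function('R')(-1, O)), X) = Add(Mul(-79, Add(-1, -11)), 1296) = Add(Mul(-79, -12), 1296) = Add(948, 1296) = 2244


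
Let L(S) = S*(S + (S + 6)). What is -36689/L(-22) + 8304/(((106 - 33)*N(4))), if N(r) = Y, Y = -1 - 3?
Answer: -232307/3212 ≈ -72.325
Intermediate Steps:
Y = -4
N(r) = -4
L(S) = S*(6 + 2*S) (L(S) = S*(S + (6 + S)) = S*(6 + 2*S))
-36689/L(-22) + 8304/(((106 - 33)*N(4))) = -36689*(-1/(44*(3 - 22))) + 8304/(((106 - 33)*(-4))) = -36689/(2*(-22)*(-19)) + 8304/((73*(-4))) = -36689/836 + 8304/(-292) = -36689*1/836 + 8304*(-1/292) = -1931/44 - 2076/73 = -232307/3212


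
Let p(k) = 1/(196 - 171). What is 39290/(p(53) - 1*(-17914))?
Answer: 982250/447851 ≈ 2.1933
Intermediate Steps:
p(k) = 1/25
39290/(p(53) - 1*(-17914)) = 39290/(1/25 - 1*(-17914)) = 39290/(1/25 + 17914) = 39290/(447851/25) = 39290*(25/447851) = 982250/447851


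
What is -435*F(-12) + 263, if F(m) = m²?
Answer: -62377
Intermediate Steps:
-435*F(-12) + 263 = -435*(-12)² + 263 = -435*144 + 263 = -62640 + 263 = -62377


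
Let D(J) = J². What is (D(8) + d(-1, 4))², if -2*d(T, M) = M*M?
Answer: 3136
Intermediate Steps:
d(T, M) = -M²/2 (d(T, M) = -M*M/2 = -M²/2)
(D(8) + d(-1, 4))² = (8² - ½*4²)² = (64 - ½*16)² = (64 - 8)² = 56² = 3136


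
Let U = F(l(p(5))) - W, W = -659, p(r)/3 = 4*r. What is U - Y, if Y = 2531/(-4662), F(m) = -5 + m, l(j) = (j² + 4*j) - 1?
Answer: 20948897/4662 ≈ 4493.5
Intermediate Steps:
p(r) = 12*r (p(r) = 3*(4*r) = 12*r)
l(j) = -1 + j² + 4*j
Y = -2531/4662 (Y = 2531*(-1/4662) = -2531/4662 ≈ -0.54290)
U = 4493 (U = (-5 + (-1 + (12*5)² + 4*(12*5))) - 1*(-659) = (-5 + (-1 + 60² + 4*60)) + 659 = (-5 + (-1 + 3600 + 240)) + 659 = (-5 + 3839) + 659 = 3834 + 659 = 4493)
U - Y = 4493 - 1*(-2531/4662) = 4493 + 2531/4662 = 20948897/4662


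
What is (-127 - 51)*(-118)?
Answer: 21004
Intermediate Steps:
(-127 - 51)*(-118) = -178*(-118) = 21004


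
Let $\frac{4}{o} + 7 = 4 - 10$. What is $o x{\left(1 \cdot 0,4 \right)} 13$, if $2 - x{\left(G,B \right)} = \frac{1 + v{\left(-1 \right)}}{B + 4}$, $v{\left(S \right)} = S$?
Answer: $-8$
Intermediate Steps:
$x{\left(G,B \right)} = 2$ ($x{\left(G,B \right)} = 2 - \frac{1 - 1}{B + 4} = 2 - \frac{0}{4 + B} = 2 - 0 = 2 + 0 = 2$)
$o = - \frac{4}{13}$ ($o = \frac{4}{-7 + \left(4 - 10\right)} = \frac{4}{-7 - 6} = \frac{4}{-13} = 4 \left(- \frac{1}{13}\right) = - \frac{4}{13} \approx -0.30769$)
$o x{\left(1 \cdot 0,4 \right)} 13 = \left(- \frac{4}{13}\right) 2 \cdot 13 = \left(- \frac{8}{13}\right) 13 = -8$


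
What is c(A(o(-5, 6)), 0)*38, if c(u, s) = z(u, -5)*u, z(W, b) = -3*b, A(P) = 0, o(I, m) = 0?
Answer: 0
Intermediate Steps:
c(u, s) = 15*u (c(u, s) = (-3*(-5))*u = 15*u)
c(A(o(-5, 6)), 0)*38 = (15*0)*38 = 0*38 = 0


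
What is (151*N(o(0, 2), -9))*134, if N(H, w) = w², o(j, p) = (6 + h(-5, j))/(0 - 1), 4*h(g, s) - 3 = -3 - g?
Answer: 1638954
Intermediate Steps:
h(g, s) = -g/4 (h(g, s) = ¾ + (-3 - g)/4 = ¾ + (-¾ - g/4) = -g/4)
o(j, p) = -29/4 (o(j, p) = (6 - ¼*(-5))/(0 - 1) = (6 + 5/4)/(-1) = (29/4)*(-1) = -29/4)
(151*N(o(0, 2), -9))*134 = (151*(-9)²)*134 = (151*81)*134 = 12231*134 = 1638954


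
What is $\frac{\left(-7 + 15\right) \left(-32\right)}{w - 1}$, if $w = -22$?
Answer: $\frac{256}{23} \approx 11.13$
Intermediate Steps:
$\frac{\left(-7 + 15\right) \left(-32\right)}{w - 1} = \frac{\left(-7 + 15\right) \left(-32\right)}{-22 - 1} = \frac{8 \left(-32\right)}{-23} = \left(-256\right) \left(- \frac{1}{23}\right) = \frac{256}{23}$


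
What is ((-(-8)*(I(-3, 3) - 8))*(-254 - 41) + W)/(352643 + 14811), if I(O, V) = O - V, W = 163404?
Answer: 98222/183727 ≈ 0.53461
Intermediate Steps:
((-(-8)*(I(-3, 3) - 8))*(-254 - 41) + W)/(352643 + 14811) = ((-(-8)*((-3 - 1*3) - 8))*(-254 - 41) + 163404)/(352643 + 14811) = (-(-8)*((-3 - 3) - 8)*(-295) + 163404)/367454 = (-(-8)*(-6 - 8)*(-295) + 163404)*(1/367454) = (-(-8)*(-14)*(-295) + 163404)*(1/367454) = (-1*112*(-295) + 163404)*(1/367454) = (-112*(-295) + 163404)*(1/367454) = (33040 + 163404)*(1/367454) = 196444*(1/367454) = 98222/183727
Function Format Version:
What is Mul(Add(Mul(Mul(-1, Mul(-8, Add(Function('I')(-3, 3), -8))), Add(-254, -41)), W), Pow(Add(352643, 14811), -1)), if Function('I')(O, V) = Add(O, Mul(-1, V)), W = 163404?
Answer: Rational(98222, 183727) ≈ 0.53461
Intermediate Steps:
Mul(Add(Mul(Mul(-1, Mul(-8, Add(Function('I')(-3, 3), -8))), Add(-254, -41)), W), Pow(Add(352643, 14811), -1)) = Mul(Add(Mul(Mul(-1, Mul(-8, Add(Add(-3, Mul(-1, 3)), -8))), Add(-254, -41)), 163404), Pow(Add(352643, 14811), -1)) = Mul(Add(Mul(Mul(-1, Mul(-8, Add(Add(-3, -3), -8))), -295), 163404), Pow(367454, -1)) = Mul(Add(Mul(Mul(-1, Mul(-8, Add(-6, -8))), -295), 163404), Rational(1, 367454)) = Mul(Add(Mul(Mul(-1, Mul(-8, -14)), -295), 163404), Rational(1, 367454)) = Mul(Add(Mul(Mul(-1, 112), -295), 163404), Rational(1, 367454)) = Mul(Add(Mul(-112, -295), 163404), Rational(1, 367454)) = Mul(Add(33040, 163404), Rational(1, 367454)) = Mul(196444, Rational(1, 367454)) = Rational(98222, 183727)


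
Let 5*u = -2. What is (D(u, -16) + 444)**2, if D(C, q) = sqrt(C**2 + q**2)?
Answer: 4934804/25 + 1776*sqrt(1601)/5 ≈ 2.1160e+5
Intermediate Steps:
u = -2/5 (u = (1/5)*(-2) = -2/5 ≈ -0.40000)
(D(u, -16) + 444)**2 = (sqrt((-2/5)**2 + (-16)**2) + 444)**2 = (sqrt(4/25 + 256) + 444)**2 = (sqrt(6404/25) + 444)**2 = (2*sqrt(1601)/5 + 444)**2 = (444 + 2*sqrt(1601)/5)**2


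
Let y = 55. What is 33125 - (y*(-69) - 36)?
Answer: 36956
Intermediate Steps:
33125 - (y*(-69) - 36) = 33125 - (55*(-69) - 36) = 33125 - (-3795 - 36) = 33125 - 1*(-3831) = 33125 + 3831 = 36956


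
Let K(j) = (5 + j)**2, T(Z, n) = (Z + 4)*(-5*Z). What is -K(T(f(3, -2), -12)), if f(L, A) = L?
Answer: -10000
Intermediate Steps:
T(Z, n) = -5*Z*(4 + Z) (T(Z, n) = (4 + Z)*(-5*Z) = -5*Z*(4 + Z))
-K(T(f(3, -2), -12)) = -(5 - 5*3*(4 + 3))**2 = -(5 - 5*3*7)**2 = -(5 - 105)**2 = -1*(-100)**2 = -1*10000 = -10000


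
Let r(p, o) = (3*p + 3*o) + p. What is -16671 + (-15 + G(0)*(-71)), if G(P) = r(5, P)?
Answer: -18106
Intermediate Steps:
r(p, o) = 3*o + 4*p (r(p, o) = (3*o + 3*p) + p = 3*o + 4*p)
G(P) = 20 + 3*P (G(P) = 3*P + 4*5 = 3*P + 20 = 20 + 3*P)
-16671 + (-15 + G(0)*(-71)) = -16671 + (-15 + (20 + 3*0)*(-71)) = -16671 + (-15 + (20 + 0)*(-71)) = -16671 + (-15 + 20*(-71)) = -16671 + (-15 - 1420) = -16671 - 1435 = -18106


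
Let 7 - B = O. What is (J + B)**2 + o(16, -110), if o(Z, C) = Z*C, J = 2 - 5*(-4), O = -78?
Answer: 9689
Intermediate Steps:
J = 22 (J = 2 + 20 = 22)
o(Z, C) = C*Z
B = 85 (B = 7 - 1*(-78) = 7 + 78 = 85)
(J + B)**2 + o(16, -110) = (22 + 85)**2 - 110*16 = 107**2 - 1760 = 11449 - 1760 = 9689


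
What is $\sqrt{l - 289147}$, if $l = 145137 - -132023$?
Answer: $i \sqrt{11987} \approx 109.49 i$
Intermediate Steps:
$l = 277160$ ($l = 145137 + 132023 = 277160$)
$\sqrt{l - 289147} = \sqrt{277160 - 289147} = \sqrt{-11987} = i \sqrt{11987}$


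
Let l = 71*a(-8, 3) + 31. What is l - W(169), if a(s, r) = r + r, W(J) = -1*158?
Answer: 615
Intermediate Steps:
W(J) = -158
a(s, r) = 2*r
l = 457 (l = 71*(2*3) + 31 = 71*6 + 31 = 426 + 31 = 457)
l - W(169) = 457 - 1*(-158) = 457 + 158 = 615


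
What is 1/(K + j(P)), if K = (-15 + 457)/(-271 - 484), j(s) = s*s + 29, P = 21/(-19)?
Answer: 272555/8077488 ≈ 0.033743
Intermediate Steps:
P = -21/19 (P = 21*(-1/19) = -21/19 ≈ -1.1053)
j(s) = 29 + s**2 (j(s) = s**2 + 29 = 29 + s**2)
K = -442/755 (K = 442/(-755) = 442*(-1/755) = -442/755 ≈ -0.58543)
1/(K + j(P)) = 1/(-442/755 + (29 + (-21/19)**2)) = 1/(-442/755 + (29 + 441/361)) = 1/(-442/755 + 10910/361) = 1/(8077488/272555) = 272555/8077488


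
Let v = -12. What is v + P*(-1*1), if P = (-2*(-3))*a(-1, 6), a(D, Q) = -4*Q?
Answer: 132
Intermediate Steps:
P = -144 (P = (-2*(-3))*(-4*6) = 6*(-24) = -144)
v + P*(-1*1) = -12 - (-144) = -12 - 144*(-1) = -12 + 144 = 132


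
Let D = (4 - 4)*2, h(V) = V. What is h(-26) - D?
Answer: -26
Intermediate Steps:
D = 0 (D = 0*2 = 0)
h(-26) - D = -26 - 1*0 = -26 + 0 = -26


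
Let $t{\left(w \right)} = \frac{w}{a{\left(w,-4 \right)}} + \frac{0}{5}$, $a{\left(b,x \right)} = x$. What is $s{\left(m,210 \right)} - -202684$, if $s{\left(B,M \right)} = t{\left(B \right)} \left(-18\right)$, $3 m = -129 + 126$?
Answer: $\frac{405359}{2} \approx 2.0268 \cdot 10^{5}$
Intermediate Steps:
$m = -1$ ($m = \frac{-129 + 126}{3} = \frac{1}{3} \left(-3\right) = -1$)
$t{\left(w \right)} = - \frac{w}{4}$ ($t{\left(w \right)} = \frac{w}{-4} + \frac{0}{5} = w \left(- \frac{1}{4}\right) + 0 \cdot \frac{1}{5} = - \frac{w}{4} + 0 = - \frac{w}{4}$)
$s{\left(B,M \right)} = \frac{9 B}{2}$ ($s{\left(B,M \right)} = - \frac{B}{4} \left(-18\right) = \frac{9 B}{2}$)
$s{\left(m,210 \right)} - -202684 = \frac{9}{2} \left(-1\right) - -202684 = - \frac{9}{2} + 202684 = \frac{405359}{2}$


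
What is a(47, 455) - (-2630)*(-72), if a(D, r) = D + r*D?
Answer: -167928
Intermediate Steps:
a(D, r) = D + D*r
a(47, 455) - (-2630)*(-72) = 47*(1 + 455) - (-2630)*(-72) = 47*456 - 1*189360 = 21432 - 189360 = -167928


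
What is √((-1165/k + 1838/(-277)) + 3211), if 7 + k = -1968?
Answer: 12*√266448392735/109415 ≈ 56.612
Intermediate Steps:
k = -1975 (k = -7 - 1968 = -1975)
√((-1165/k + 1838/(-277)) + 3211) = √((-1165/(-1975) + 1838/(-277)) + 3211) = √((-1165*(-1/1975) + 1838*(-1/277)) + 3211) = √((233/395 - 1838/277) + 3211) = √(-661469/109415 + 3211) = √(350670096/109415) = 12*√266448392735/109415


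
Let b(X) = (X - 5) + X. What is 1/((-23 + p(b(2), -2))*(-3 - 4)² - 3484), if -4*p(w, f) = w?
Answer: -4/18395 ≈ -0.00021745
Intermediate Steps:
b(X) = -5 + 2*X (b(X) = (-5 + X) + X = -5 + 2*X)
p(w, f) = -w/4
1/((-23 + p(b(2), -2))*(-3 - 4)² - 3484) = 1/((-23 - (-5 + 2*2)/4)*(-3 - 4)² - 3484) = 1/((-23 - (-5 + 4)/4)*(-7)² - 3484) = 1/((-23 - ¼*(-1))*49 - 3484) = 1/((-23 + ¼)*49 - 3484) = 1/(-91/4*49 - 3484) = 1/(-4459/4 - 3484) = 1/(-18395/4) = -4/18395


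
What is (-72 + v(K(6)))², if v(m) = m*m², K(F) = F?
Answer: 20736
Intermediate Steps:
v(m) = m³
(-72 + v(K(6)))² = (-72 + 6³)² = (-72 + 216)² = 144² = 20736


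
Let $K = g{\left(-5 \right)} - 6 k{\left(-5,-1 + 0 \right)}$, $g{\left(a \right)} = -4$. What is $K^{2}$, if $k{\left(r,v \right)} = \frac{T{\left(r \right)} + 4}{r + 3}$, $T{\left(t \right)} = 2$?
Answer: $196$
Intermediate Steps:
$k{\left(r,v \right)} = \frac{6}{3 + r}$ ($k{\left(r,v \right)} = \frac{2 + 4}{r + 3} = \frac{6}{3 + r}$)
$K = 14$ ($K = -4 - 6 \frac{6}{3 - 5} = -4 - 6 \frac{6}{-2} = -4 - 6 \cdot 6 \left(- \frac{1}{2}\right) = -4 - -18 = -4 + 18 = 14$)
$K^{2} = 14^{2} = 196$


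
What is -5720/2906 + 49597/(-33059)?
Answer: -166613181/48034727 ≈ -3.4686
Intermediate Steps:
-5720/2906 + 49597/(-33059) = -5720*1/2906 + 49597*(-1/33059) = -2860/1453 - 49597/33059 = -166613181/48034727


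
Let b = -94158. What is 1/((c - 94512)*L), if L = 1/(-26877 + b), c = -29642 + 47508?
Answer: 121035/76646 ≈ 1.5791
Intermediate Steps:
c = 17866
L = -1/121035 (L = 1/(-26877 - 94158) = 1/(-121035) = -1/121035 ≈ -8.2621e-6)
1/((c - 94512)*L) = 1/((17866 - 94512)*(-1/121035)) = -121035/(-76646) = -1/76646*(-121035) = 121035/76646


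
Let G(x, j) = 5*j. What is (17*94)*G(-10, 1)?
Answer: 7990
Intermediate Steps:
(17*94)*G(-10, 1) = (17*94)*(5*1) = 1598*5 = 7990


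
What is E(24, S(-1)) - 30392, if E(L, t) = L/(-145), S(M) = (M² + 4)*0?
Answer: -4406864/145 ≈ -30392.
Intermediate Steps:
S(M) = 0 (S(M) = (4 + M²)*0 = 0)
E(L, t) = -L/145 (E(L, t) = L*(-1/145) = -L/145)
E(24, S(-1)) - 30392 = -1/145*24 - 30392 = -24/145 - 30392 = -4406864/145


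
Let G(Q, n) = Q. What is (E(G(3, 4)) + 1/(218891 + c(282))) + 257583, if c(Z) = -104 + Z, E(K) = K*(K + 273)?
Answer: 56609839360/219069 ≈ 2.5841e+5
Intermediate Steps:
E(K) = K*(273 + K)
(E(G(3, 4)) + 1/(218891 + c(282))) + 257583 = (3*(273 + 3) + 1/(218891 + (-104 + 282))) + 257583 = (3*276 + 1/(218891 + 178)) + 257583 = (828 + 1/219069) + 257583 = 181389133/219069 + 257583 = 56609839360/219069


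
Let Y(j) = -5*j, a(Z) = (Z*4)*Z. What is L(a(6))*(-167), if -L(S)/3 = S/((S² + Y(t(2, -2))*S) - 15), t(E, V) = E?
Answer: 24048/6427 ≈ 3.7417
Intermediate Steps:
a(Z) = 4*Z² (a(Z) = (4*Z)*Z = 4*Z²)
L(S) = -3*S/(-15 + S² - 10*S) (L(S) = -3*S/((S² + (-5*2)*S) - 15) = -3*S/((S² - 10*S) - 15) = -3*S/(-15 + S² - 10*S))
L(a(6))*(-167) = (3*(4*6²)/(15 - (4*6²)² + 10*(4*6²)))*(-167) = (3*(4*36)/(15 - (4*36)² + 10*(4*36)))*(-167) = (3*144/(15 - 1*144² + 10*144))*(-167) = (3*144/(15 - 1*20736 + 1440))*(-167) = (3*144/(15 - 20736 + 1440))*(-167) = (3*144/(-19281))*(-167) = (3*144*(-1/19281))*(-167) = -144/6427*(-167) = 24048/6427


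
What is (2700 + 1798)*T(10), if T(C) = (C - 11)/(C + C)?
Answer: -2249/10 ≈ -224.90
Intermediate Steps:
T(C) = (-11 + C)/(2*C) (T(C) = (-11 + C)/((2*C)) = (-11 + C)*(1/(2*C)) = (-11 + C)/(2*C))
(2700 + 1798)*T(10) = (2700 + 1798)*((½)*(-11 + 10)/10) = 4498*((½)*(⅒)*(-1)) = 4498*(-1/20) = -2249/10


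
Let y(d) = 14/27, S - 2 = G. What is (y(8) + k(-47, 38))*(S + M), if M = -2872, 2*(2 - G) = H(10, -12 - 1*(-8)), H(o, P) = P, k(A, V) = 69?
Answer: -5379482/27 ≈ -1.9924e+5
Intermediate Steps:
G = 4 (G = 2 - (-12 - 1*(-8))/2 = 2 - (-12 + 8)/2 = 2 - 1/2*(-4) = 2 + 2 = 4)
S = 6 (S = 2 + 4 = 6)
y(d) = 14/27 (y(d) = 14*(1/27) = 14/27)
(y(8) + k(-47, 38))*(S + M) = (14/27 + 69)*(6 - 2872) = (1877/27)*(-2866) = -5379482/27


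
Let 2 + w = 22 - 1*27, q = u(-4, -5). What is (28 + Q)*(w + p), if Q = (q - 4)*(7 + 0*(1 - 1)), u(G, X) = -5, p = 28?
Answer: -735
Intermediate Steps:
q = -5
w = -7 (w = -2 + (22 - 1*27) = -2 + (22 - 27) = -2 - 5 = -7)
Q = -63 (Q = (-5 - 4)*(7 + 0*(1 - 1)) = -9*(7 + 0*0) = -9*(7 + 0) = -9*7 = -63)
(28 + Q)*(w + p) = (28 - 63)*(-7 + 28) = -35*21 = -735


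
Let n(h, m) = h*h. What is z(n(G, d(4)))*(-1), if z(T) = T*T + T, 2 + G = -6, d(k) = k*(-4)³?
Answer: -4160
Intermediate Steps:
d(k) = -64*k (d(k) = k*(-64) = -64*k)
G = -8 (G = -2 - 6 = -8)
n(h, m) = h²
z(T) = T + T² (z(T) = T² + T = T + T²)
z(n(G, d(4)))*(-1) = ((-8)²*(1 + (-8)²))*(-1) = (64*(1 + 64))*(-1) = (64*65)*(-1) = 4160*(-1) = -4160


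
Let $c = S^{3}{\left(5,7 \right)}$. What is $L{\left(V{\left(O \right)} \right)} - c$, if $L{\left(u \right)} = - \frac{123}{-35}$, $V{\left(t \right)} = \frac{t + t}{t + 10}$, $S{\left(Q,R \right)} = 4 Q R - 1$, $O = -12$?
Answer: $- \frac{93996542}{35} \approx -2.6856 \cdot 10^{6}$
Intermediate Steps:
$S{\left(Q,R \right)} = -1 + 4 Q R$ ($S{\left(Q,R \right)} = 4 Q R - 1 = -1 + 4 Q R$)
$V{\left(t \right)} = \frac{2 t}{10 + t}$
$L{\left(u \right)} = \frac{123}{35}$ ($L{\left(u \right)} = \left(-123\right) \left(- \frac{1}{35}\right) = \frac{123}{35}$)
$c = 2685619$ ($c = \left(-1 + 4 \cdot 5 \cdot 7\right)^{3} = \left(-1 + 140\right)^{3} = 139^{3} = 2685619$)
$L{\left(V{\left(O \right)} \right)} - c = \frac{123}{35} - 2685619 = - \frac{93996542}{35}$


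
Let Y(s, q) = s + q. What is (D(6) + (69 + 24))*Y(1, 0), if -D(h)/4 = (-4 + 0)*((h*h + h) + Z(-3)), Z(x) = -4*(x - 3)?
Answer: 1149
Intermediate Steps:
Z(x) = 12 - 4*x (Z(x) = -4*(-3 + x) = 12 - 4*x)
D(h) = 384 + 16*h + 16*h² (D(h) = -4*(-4 + 0)*((h*h + h) + (12 - 4*(-3))) = -(-16)*((h² + h) + (12 + 12)) = -(-16)*((h + h²) + 24) = -(-16)*(24 + h + h²) = -4*(-96 - 4*h - 4*h²) = 384 + 16*h + 16*h²)
Y(s, q) = q + s
(D(6) + (69 + 24))*Y(1, 0) = ((384 + 16*6 + 16*6²) + (69 + 24))*(0 + 1) = ((384 + 96 + 16*36) + 93)*1 = ((384 + 96 + 576) + 93)*1 = (1056 + 93)*1 = 1149*1 = 1149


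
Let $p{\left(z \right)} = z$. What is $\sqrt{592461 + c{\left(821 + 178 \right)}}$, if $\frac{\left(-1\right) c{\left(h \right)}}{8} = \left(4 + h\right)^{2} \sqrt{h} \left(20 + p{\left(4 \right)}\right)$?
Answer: $3 \sqrt{65829 - 64384576 \sqrt{111}} \approx 78131.0 i$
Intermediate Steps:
$c{\left(h \right)} = - 192 \sqrt{h} \left(4 + h\right)^{2}$ ($c{\left(h \right)} = - 8 \left(4 + h\right)^{2} \sqrt{h} \left(20 + 4\right) = - 8 \sqrt{h} \left(4 + h\right)^{2} \cdot 24 = - 8 \cdot 24 \sqrt{h} \left(4 + h\right)^{2} = - 192 \sqrt{h} \left(4 + h\right)^{2}$)
$\sqrt{592461 + c{\left(821 + 178 \right)}} = \sqrt{592461 - 192 \sqrt{821 + 178} \left(4 + \left(821 + 178\right)\right)^{2}} = \sqrt{592461 - 192 \sqrt{999} \left(4 + 999\right)^{2}} = \sqrt{592461 - 192 \cdot 3 \sqrt{111} \cdot 1003^{2}} = \sqrt{592461 - 192 \cdot 3 \sqrt{111} \cdot 1006009} = \sqrt{592461 - 579461184 \sqrt{111}}$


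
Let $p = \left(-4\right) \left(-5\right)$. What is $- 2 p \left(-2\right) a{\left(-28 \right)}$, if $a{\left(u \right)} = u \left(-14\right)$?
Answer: $31360$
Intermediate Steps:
$p = 20$
$a{\left(u \right)} = - 14 u$
$- 2 p \left(-2\right) a{\left(-28 \right)} = \left(-2\right) 20 \left(-2\right) \left(\left(-14\right) \left(-28\right)\right) = \left(-40\right) \left(-2\right) 392 = 80 \cdot 392 = 31360$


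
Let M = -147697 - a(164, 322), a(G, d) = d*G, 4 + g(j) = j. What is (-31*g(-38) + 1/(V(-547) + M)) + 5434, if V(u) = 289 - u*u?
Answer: 3364126799/499425 ≈ 6736.0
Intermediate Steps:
g(j) = -4 + j
a(G, d) = G*d
V(u) = 289 - u**2
M = -200505 (M = -147697 - 164*322 = -147697 - 1*52808 = -147697 - 52808 = -200505)
(-31*g(-38) + 1/(V(-547) + M)) + 5434 = (-31*(-4 - 38) + 1/((289 - 1*(-547)**2) - 200505)) + 5434 = (-31*(-42) + 1/((289 - 1*299209) - 200505)) + 5434 = (1302 + 1/((289 - 299209) - 200505)) + 5434 = (1302 + 1/(-298920 - 200505)) + 5434 = (1302 + 1/(-499425)) + 5434 = (1302 - 1/499425) + 5434 = 650251349/499425 + 5434 = 3364126799/499425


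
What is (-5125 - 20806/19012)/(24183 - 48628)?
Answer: 48728653/232374170 ≈ 0.20970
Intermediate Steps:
(-5125 - 20806/19012)/(24183 - 48628) = (-5125 - 20806*1/19012)/(-24445) = (-5125 - 10403/9506)*(-1/24445) = -48728653/9506*(-1/24445) = 48728653/232374170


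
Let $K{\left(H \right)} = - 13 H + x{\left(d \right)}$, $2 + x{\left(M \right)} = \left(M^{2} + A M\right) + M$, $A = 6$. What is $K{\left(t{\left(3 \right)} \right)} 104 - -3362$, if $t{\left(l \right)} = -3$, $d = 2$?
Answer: $9082$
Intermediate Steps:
$x{\left(M \right)} = -2 + M^{2} + 7 M$ ($x{\left(M \right)} = -2 + \left(\left(M^{2} + 6 M\right) + M\right) = -2 + \left(M^{2} + 7 M\right) = -2 + M^{2} + 7 M$)
$K{\left(H \right)} = 16 - 13 H$ ($K{\left(H \right)} = - 13 H + \left(-2 + 2^{2} + 7 \cdot 2\right) = - 13 H + \left(-2 + 4 + 14\right) = - 13 H + 16 = 16 - 13 H$)
$K{\left(t{\left(3 \right)} \right)} 104 - -3362 = \left(16 - -39\right) 104 - -3362 = \left(16 + 39\right) 104 + 3362 = 55 \cdot 104 + 3362 = 5720 + 3362 = 9082$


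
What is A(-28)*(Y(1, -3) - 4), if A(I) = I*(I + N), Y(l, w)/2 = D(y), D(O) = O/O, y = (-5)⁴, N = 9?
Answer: -1064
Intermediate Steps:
y = 625
D(O) = 1
Y(l, w) = 2 (Y(l, w) = 2*1 = 2)
A(I) = I*(9 + I) (A(I) = I*(I + 9) = I*(9 + I))
A(-28)*(Y(1, -3) - 4) = (-28*(9 - 28))*(2 - 4) = -28*(-19)*(-2) = 532*(-2) = -1064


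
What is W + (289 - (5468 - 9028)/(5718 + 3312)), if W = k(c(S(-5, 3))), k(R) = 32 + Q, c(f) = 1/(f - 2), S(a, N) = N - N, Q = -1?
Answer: 289316/903 ≈ 320.39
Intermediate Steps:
S(a, N) = 0
c(f) = 1/(-2 + f)
k(R) = 31 (k(R) = 32 - 1 = 31)
W = 31
W + (289 - (5468 - 9028)/(5718 + 3312)) = 31 + (289 - (5468 - 9028)/(5718 + 3312)) = 31 + (289 - (-3560)/9030) = 31 + (289 - 1*(-356/903)) = 31 + (289 + 356/903) = 31 + 261323/903 = 289316/903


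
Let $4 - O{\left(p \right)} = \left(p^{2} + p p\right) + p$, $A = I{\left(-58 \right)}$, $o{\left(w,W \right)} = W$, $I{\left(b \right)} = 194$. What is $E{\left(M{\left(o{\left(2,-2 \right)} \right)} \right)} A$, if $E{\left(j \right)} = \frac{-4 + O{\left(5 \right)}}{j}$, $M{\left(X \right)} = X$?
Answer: $5335$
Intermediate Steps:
$A = 194$
$O{\left(p \right)} = 4 - p - 2 p^{2}$ ($O{\left(p \right)} = 4 - \left(\left(p^{2} + p p\right) + p\right) = 4 - \left(\left(p^{2} + p^{2}\right) + p\right) = 4 - \left(2 p^{2} + p\right) = 4 - \left(p + 2 p^{2}\right) = 4 - p - 2 p^{2}$)
$E{\left(j \right)} = - \frac{55}{j}$ ($E{\left(j \right)} = \frac{-4 - \left(1 + 50\right)}{j} = \frac{-4 - 51}{j} = - \frac{55}{j}$)
$E{\left(M{\left(o{\left(2,-2 \right)} \right)} \right)} A = - \frac{55}{-2} \cdot 194 = \left(-55\right) \left(- \frac{1}{2}\right) 194 = \frac{55}{2} \cdot 194 = 5335$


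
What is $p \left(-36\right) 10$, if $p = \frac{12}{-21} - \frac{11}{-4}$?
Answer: $- \frac{5490}{7} \approx -784.29$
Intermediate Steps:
$p = \frac{61}{28}$ ($p = 12 \left(- \frac{1}{21}\right) - - \frac{11}{4} = - \frac{4}{7} + \frac{11}{4} = \frac{61}{28} \approx 2.1786$)
$p \left(-36\right) 10 = \frac{61}{28} \left(-36\right) 10 = \left(- \frac{549}{7}\right) 10 = - \frac{5490}{7}$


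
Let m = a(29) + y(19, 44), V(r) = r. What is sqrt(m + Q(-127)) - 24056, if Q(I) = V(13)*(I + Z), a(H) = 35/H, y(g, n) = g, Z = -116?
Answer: -24056 + 5*I*sqrt(105589)/29 ≈ -24056.0 + 56.025*I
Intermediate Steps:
Q(I) = -1508 + 13*I (Q(I) = 13*(I - 116) = 13*(-116 + I) = -1508 + 13*I)
m = 586/29 (m = 35/29 + 19 = 586/29 ≈ 20.207)
sqrt(m + Q(-127)) - 24056 = sqrt(586/29 + (-1508 + 13*(-127))) - 24056 = sqrt(586/29 + (-1508 - 1651)) - 24056 = sqrt(586/29 - 3159) - 24056 = sqrt(-91025/29) - 24056 = 5*I*sqrt(105589)/29 - 24056 = -24056 + 5*I*sqrt(105589)/29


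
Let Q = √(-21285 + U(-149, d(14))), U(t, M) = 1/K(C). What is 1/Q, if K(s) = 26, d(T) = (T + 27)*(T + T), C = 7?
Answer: -I*√14388634/553409 ≈ -0.0068543*I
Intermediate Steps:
d(T) = 2*T*(27 + T) (d(T) = (27 + T)*(2*T) = 2*T*(27 + T))
U(t, M) = 1/26
Q = I*√14388634/26 (Q = √(-21285 + 1/26) = √(-553409/26) = I*√14388634/26 ≈ 145.89*I)
1/Q = 1/(I*√14388634/26) = -I*√14388634/553409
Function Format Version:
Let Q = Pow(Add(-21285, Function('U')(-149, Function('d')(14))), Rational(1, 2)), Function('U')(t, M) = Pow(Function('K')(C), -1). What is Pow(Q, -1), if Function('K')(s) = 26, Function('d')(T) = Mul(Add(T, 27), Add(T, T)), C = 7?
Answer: Mul(Rational(-1, 553409), I, Pow(14388634, Rational(1, 2))) ≈ Mul(-0.0068543, I)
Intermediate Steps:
Function('d')(T) = Mul(2, T, Add(27, T)) (Function('d')(T) = Mul(Add(27, T), Mul(2, T)) = Mul(2, T, Add(27, T)))
Function('U')(t, M) = Rational(1, 26) (Function('U')(t, M) = Pow(26, -1) = Rational(1, 26))
Q = Mul(Rational(1, 26), I, Pow(14388634, Rational(1, 2))) (Q = Pow(Add(-21285, Rational(1, 26)), Rational(1, 2)) = Pow(Rational(-553409, 26), Rational(1, 2)) = Mul(Rational(1, 26), I, Pow(14388634, Rational(1, 2))) ≈ Mul(145.89, I))
Pow(Q, -1) = Pow(Mul(Rational(1, 26), I, Pow(14388634, Rational(1, 2))), -1) = Mul(Rational(-1, 553409), I, Pow(14388634, Rational(1, 2)))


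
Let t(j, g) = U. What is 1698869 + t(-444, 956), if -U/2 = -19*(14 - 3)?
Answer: 1699287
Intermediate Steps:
U = 418 (U = -(-38)*(14 - 3) = -(-38)*11 = -2*(-209) = 418)
t(j, g) = 418
1698869 + t(-444, 956) = 1698869 + 418 = 1699287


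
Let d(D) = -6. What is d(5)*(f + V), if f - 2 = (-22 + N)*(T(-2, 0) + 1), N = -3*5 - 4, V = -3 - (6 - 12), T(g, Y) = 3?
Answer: 954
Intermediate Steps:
V = 3 (V = -3 - 1*(-6) = -3 + 6 = 3)
N = -19 (N = -15 - 4 = -19)
f = -162 (f = 2 + (-22 - 19)*(3 + 1) = 2 - 41*4 = 2 - 164 = -162)
d(5)*(f + V) = -6*(-162 + 3) = -6*(-159) = 954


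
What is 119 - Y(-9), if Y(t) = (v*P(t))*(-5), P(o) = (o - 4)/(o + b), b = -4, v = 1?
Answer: 124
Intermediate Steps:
P(o) = 1 (P(o) = (o - 4)/(o - 4) = (-4 + o)/(-4 + o) = 1)
Y(t) = -5 (Y(t) = (1*1)*(-5) = 1*(-5) = -5)
119 - Y(-9) = 119 - 1*(-5) = 119 + 5 = 124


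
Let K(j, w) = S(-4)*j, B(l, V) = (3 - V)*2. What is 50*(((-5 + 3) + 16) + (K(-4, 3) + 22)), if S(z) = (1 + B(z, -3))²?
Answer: -32000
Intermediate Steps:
B(l, V) = 6 - 2*V
S(z) = 169 (S(z) = (1 + (6 - 2*(-3)))² = (1 + (6 + 6))² = (1 + 12)² = 13² = 169)
K(j, w) = 169*j
50*(((-5 + 3) + 16) + (K(-4, 3) + 22)) = 50*(((-5 + 3) + 16) + (169*(-4) + 22)) = 50*((-2 + 16) + (-676 + 22)) = 50*(14 - 654) = 50*(-640) = -32000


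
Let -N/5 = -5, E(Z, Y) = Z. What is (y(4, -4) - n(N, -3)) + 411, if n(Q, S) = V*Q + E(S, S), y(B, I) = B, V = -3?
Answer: 493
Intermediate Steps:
N = 25 (N = -5*(-5) = 25)
n(Q, S) = S - 3*Q (n(Q, S) = -3*Q + S = S - 3*Q)
(y(4, -4) - n(N, -3)) + 411 = (4 - (-3 - 3*25)) + 411 = (4 - (-3 - 75)) + 411 = (4 - 1*(-78)) + 411 = (4 + 78) + 411 = 82 + 411 = 493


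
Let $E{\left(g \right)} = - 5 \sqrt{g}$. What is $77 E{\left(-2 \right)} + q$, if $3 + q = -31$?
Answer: $-34 - 385 i \sqrt{2} \approx -34.0 - 544.47 i$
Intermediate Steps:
$q = -34$ ($q = -3 - 31 = -34$)
$77 E{\left(-2 \right)} + q = 77 \left(- 5 \sqrt{-2}\right) - 34 = 77 \left(- 5 i \sqrt{2}\right) - 34 = - 385 i \sqrt{2} - 34 = -34 - 385 i \sqrt{2}$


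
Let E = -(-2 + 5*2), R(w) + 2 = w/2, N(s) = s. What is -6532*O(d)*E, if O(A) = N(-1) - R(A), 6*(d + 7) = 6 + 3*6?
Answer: 130640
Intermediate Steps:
R(w) = -2 + w/2
d = -3 (d = -7 + (6 + 3*6)/6 = -7 + (6 + 18)/6 = -7 + (⅙)*24 = -7 + 4 = -3)
O(A) = 1 - A/2 (O(A) = -1 - (-2 + A/2) = -1 + (2 - A/2) = 1 - A/2)
E = -8 (E = -(-2 + 10) = -1*8 = -8)
-6532*O(d)*E = -6532*(1 - ½*(-3))*(-8) = -6532*(1 + 3/2)*(-8) = -16330*(-8) = -6532*(-20) = 130640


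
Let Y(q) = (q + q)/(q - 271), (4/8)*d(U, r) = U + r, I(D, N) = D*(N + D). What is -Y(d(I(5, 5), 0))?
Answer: 200/171 ≈ 1.1696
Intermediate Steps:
I(D, N) = D*(D + N)
d(U, r) = 2*U + 2*r (d(U, r) = 2*(U + r) = 2*U + 2*r)
Y(q) = 2*q/(-271 + q) (Y(q) = (2*q)/(-271 + q) = 2*q/(-271 + q))
-Y(d(I(5, 5), 0)) = -2*(2*(5*(5 + 5)) + 2*0)/(-271 + (2*(5*(5 + 5)) + 2*0)) = -2*(2*(5*10) + 0)/(-271 + (2*(5*10) + 0)) = -2*(2*50 + 0)/(-271 + (2*50 + 0)) = -2*(100 + 0)/(-271 + (100 + 0)) = -2*100/(-271 + 100) = -2*100/(-171) = -2*100*(-1)/171 = -1*(-200/171) = 200/171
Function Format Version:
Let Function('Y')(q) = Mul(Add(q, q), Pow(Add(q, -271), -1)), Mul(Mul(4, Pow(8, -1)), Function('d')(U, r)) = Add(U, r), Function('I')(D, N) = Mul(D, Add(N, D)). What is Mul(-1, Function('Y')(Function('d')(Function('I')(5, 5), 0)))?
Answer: Rational(200, 171) ≈ 1.1696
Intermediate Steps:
Function('I')(D, N) = Mul(D, Add(D, N))
Function('d')(U, r) = Add(Mul(2, U), Mul(2, r)) (Function('d')(U, r) = Mul(2, Add(U, r)) = Add(Mul(2, U), Mul(2, r)))
Function('Y')(q) = Mul(2, q, Pow(Add(-271, q), -1)) (Function('Y')(q) = Mul(Mul(2, q), Pow(Add(-271, q), -1)) = Mul(2, q, Pow(Add(-271, q), -1)))
Mul(-1, Function('Y')(Function('d')(Function('I')(5, 5), 0))) = Mul(-1, Mul(2, Add(Mul(2, Mul(5, Add(5, 5))), Mul(2, 0)), Pow(Add(-271, Add(Mul(2, Mul(5, Add(5, 5))), Mul(2, 0))), -1))) = Mul(-1, Mul(2, Add(Mul(2, Mul(5, 10)), 0), Pow(Add(-271, Add(Mul(2, Mul(5, 10)), 0)), -1))) = Mul(-1, Mul(2, Add(Mul(2, 50), 0), Pow(Add(-271, Add(Mul(2, 50), 0)), -1))) = Mul(-1, Mul(2, Add(100, 0), Pow(Add(-271, Add(100, 0)), -1))) = Mul(-1, Mul(2, 100, Pow(Add(-271, 100), -1))) = Mul(-1, Mul(2, 100, Pow(-171, -1))) = Mul(-1, Mul(2, 100, Rational(-1, 171))) = Mul(-1, Rational(-200, 171)) = Rational(200, 171)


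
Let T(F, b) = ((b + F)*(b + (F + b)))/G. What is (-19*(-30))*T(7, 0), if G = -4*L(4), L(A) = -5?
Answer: 2793/2 ≈ 1396.5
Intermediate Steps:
G = 20 (G = -4*(-5) = 20)
T(F, b) = (F + b)*(F + 2*b)/20 (T(F, b) = ((b + F)*(b + (F + b)))/20 = ((F + b)*(F + 2*b))*(1/20) = (F + b)*(F + 2*b)/20)
(-19*(-30))*T(7, 0) = (-19*(-30))*((1/10)*0**2 + (1/20)*7**2 + (3/20)*7*0) = 570*((1/10)*0 + (1/20)*49 + 0) = 570*(0 + 49/20 + 0) = 570*(49/20) = 2793/2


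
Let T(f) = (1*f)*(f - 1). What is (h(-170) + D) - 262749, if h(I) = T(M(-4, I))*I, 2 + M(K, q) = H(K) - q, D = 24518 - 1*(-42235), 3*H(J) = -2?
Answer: -44348624/9 ≈ -4.9276e+6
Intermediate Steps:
H(J) = -⅔ (H(J) = (⅓)*(-2) = -⅔)
D = 66753 (D = 24518 + 42235 = 66753)
M(K, q) = -8/3 - q (M(K, q) = -2 + (-⅔ - q) = -8/3 - q)
T(f) = f*(-1 + f)
h(I) = I*(-11/3 - I)*(-8/3 - I) (h(I) = ((-8/3 - I)*(-1 + (-8/3 - I)))*I = ((-8/3 - I)*(-11/3 - I))*I = ((-11/3 - I)*(-8/3 - I))*I = I*(-11/3 - I)*(-8/3 - I))
(h(-170) + D) - 262749 = ((⅑)*(-170)*(8 + 3*(-170))*(11 + 3*(-170)) + 66753) - 262749 = ((⅑)*(-170)*(8 - 510)*(11 - 510) + 66753) - 262749 = ((⅑)*(-170)*(-502)*(-499) + 66753) - 262749 = (-42584660/9 + 66753) - 262749 = -41983883/9 - 262749 = -44348624/9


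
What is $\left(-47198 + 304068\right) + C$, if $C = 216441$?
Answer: $473311$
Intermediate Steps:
$\left(-47198 + 304068\right) + C = \left(-47198 + 304068\right) + 216441 = 256870 + 216441 = 473311$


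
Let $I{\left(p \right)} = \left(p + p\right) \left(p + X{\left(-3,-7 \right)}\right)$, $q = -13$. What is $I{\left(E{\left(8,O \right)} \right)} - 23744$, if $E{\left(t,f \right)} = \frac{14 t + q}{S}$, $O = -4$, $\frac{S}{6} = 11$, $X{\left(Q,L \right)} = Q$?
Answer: $- \frac{47497}{2} \approx -23749.0$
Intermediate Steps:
$S = 66$ ($S = 6 \cdot 11 = 66$)
$E{\left(t,f \right)} = - \frac{13}{66} + \frac{7 t}{33}$ ($E{\left(t,f \right)} = \frac{14 t - 13}{66} = \left(-13 + 14 t\right) \frac{1}{66} = - \frac{13}{66} + \frac{7 t}{33}$)
$I{\left(p \right)} = 2 p \left(-3 + p\right)$ ($I{\left(p \right)} = \left(p + p\right) \left(p - 3\right) = 2 p \left(-3 + p\right)$)
$I{\left(E{\left(8,O \right)} \right)} - 23744 = 2 \left(- \frac{13}{66} + \frac{7}{33} \cdot 8\right) \left(-3 + \left(- \frac{13}{66} + \frac{7}{33} \cdot 8\right)\right) - 23744 = 2 \left(- \frac{13}{66} + \frac{56}{33}\right) \left(-3 + \left(- \frac{13}{66} + \frac{56}{33}\right)\right) - 23744 = 2 \cdot \frac{3}{2} \left(-3 + \frac{3}{2}\right) - 23744 = 2 \cdot \frac{3}{2} \left(- \frac{3}{2}\right) - 23744 = - \frac{9}{2} - 23744 = - \frac{47497}{2}$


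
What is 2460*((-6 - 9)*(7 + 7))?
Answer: -516600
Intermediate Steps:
2460*((-6 - 9)*(7 + 7)) = 2460*(-15*14) = 2460*(-210) = -516600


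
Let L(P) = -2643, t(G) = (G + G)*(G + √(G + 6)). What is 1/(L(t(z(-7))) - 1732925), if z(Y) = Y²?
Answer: -1/1735568 ≈ -5.7618e-7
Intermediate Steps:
t(G) = 2*G*(G + √(6 + G)) (t(G) = (2*G)*(G + √(6 + G)) = 2*G*(G + √(6 + G)))
1/(L(t(z(-7))) - 1732925) = 1/(-2643 - 1732925) = 1/(-1735568) = -1/1735568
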